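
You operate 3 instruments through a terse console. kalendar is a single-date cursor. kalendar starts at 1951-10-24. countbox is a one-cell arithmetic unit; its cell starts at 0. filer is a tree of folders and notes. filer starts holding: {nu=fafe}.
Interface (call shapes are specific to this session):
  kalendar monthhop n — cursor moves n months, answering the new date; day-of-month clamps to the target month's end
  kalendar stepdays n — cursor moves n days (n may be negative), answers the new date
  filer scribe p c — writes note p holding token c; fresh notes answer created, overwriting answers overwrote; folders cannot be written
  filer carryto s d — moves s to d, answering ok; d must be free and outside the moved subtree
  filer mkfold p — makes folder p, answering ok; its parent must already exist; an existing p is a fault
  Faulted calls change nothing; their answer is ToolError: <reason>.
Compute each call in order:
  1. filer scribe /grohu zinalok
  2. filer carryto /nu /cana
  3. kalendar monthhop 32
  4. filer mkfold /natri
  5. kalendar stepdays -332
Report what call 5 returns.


Answer: 1953-07-27

Derivation:
→ filer scribe(/grohu, zinalok)
← created
→ filer carryto(/nu, /cana)
← ok
→ kalendar monthhop(32)
← 1954-06-24
→ filer mkfold(/natri)
← ok
→ kalendar stepdays(-332)
← 1953-07-27


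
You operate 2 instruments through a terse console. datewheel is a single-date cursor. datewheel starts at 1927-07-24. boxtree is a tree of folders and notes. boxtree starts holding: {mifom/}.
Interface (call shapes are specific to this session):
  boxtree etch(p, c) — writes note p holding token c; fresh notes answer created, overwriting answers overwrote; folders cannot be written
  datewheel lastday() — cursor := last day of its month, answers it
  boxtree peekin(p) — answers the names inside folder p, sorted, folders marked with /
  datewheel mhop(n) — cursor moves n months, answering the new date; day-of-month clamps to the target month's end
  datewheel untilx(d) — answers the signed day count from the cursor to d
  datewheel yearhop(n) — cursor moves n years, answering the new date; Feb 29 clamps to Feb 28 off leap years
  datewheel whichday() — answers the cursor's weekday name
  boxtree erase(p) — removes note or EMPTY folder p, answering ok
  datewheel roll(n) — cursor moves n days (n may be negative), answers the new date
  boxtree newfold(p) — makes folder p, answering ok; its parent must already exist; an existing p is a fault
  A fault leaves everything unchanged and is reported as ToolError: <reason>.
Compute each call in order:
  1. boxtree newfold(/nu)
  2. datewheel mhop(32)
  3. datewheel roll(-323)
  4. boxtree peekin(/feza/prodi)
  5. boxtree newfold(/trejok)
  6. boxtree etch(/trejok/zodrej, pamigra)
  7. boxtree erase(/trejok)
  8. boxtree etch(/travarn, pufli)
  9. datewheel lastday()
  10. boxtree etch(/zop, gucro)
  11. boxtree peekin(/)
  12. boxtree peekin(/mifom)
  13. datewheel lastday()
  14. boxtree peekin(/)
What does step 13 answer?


Answer: 1929-05-31

Derivation:
Invoking boxtree newfold on /nu, and get ok.
I run datewheel mhop on 32, and get 1930-03-24.
I call datewheel roll on -323, and observe 1929-05-05.
Calling boxtree peekin on /feza/prodi, and get ToolError: not found.
I invoke boxtree newfold on /trejok, yielding ok.
I try boxtree etch on /trejok/zodrej, pamigra, and get created.
Invoking boxtree erase on /trejok, and get ToolError: not empty.
I use boxtree etch on /travarn, pufli, and observe created.
Now I run datewheel lastday, and get 1929-05-31.
Calling boxtree etch on /zop, gucro, and see created.
Next I call boxtree peekin on /, giving [mifom/, nu/, travarn, trejok/, zop].
Using boxtree peekin on /mifom, yielding [].
I invoke datewheel lastday(), and see 1929-05-31.
I use boxtree peekin on /, — result: [mifom/, nu/, travarn, trejok/, zop].


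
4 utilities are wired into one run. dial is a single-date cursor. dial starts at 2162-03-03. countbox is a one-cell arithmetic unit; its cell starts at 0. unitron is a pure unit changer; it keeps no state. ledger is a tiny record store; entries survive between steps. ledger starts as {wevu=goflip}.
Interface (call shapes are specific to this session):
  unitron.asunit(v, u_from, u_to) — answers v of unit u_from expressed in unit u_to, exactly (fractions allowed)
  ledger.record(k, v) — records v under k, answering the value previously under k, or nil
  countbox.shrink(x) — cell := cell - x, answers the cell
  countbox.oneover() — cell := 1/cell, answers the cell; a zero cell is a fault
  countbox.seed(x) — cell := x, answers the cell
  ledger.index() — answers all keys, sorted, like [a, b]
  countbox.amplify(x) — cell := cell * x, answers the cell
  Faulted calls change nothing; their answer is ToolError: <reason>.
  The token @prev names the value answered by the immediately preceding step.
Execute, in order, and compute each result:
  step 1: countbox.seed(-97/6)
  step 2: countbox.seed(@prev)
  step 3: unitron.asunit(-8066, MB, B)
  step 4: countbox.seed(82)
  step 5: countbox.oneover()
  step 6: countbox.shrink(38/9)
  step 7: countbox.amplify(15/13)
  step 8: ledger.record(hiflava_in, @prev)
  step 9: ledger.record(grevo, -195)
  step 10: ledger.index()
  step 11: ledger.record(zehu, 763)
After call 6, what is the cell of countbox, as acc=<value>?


-- countbox.seed(x='-97/6') => -97/6
-- countbox.seed(x='@prev') => -97/6
-- unitron.asunit(v='-8066', u_from='MB', u_to='B') => -8066000000
-- countbox.seed(x='82') => 82
-- countbox.oneover() => 1/82
-- countbox.shrink(x='38/9') => -3107/738
-- countbox.amplify(x='15/13') => -1195/246
-- ledger.record(k='hiflava_in', v='@prev') => nil
-- ledger.record(k='grevo', v='-195') => nil
-- ledger.index() => [grevo, hiflava_in, wevu]
-- ledger.record(k='zehu', v='763') => nil

Answer: acc=-3107/738


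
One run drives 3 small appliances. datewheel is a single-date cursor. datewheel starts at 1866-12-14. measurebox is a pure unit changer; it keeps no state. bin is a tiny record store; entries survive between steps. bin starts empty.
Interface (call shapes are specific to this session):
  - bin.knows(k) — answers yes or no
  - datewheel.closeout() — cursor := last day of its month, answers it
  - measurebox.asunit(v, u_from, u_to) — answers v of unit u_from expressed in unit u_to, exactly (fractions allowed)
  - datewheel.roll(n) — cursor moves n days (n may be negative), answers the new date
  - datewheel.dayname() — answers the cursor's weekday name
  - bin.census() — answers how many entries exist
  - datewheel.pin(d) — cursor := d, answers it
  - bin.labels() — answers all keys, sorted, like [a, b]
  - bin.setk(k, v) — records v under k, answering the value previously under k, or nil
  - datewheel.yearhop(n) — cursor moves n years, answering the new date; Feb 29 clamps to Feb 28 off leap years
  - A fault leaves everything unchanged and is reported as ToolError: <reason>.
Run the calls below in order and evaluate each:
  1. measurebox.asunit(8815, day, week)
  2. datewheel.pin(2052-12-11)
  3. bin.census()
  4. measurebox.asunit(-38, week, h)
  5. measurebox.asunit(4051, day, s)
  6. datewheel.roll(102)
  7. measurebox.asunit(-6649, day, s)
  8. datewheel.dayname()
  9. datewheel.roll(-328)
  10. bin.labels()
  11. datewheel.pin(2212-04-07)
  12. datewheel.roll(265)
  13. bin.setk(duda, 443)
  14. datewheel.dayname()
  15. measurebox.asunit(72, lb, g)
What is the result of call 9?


==> measurebox.asunit(8815, day, week)
<== 8815/7
==> datewheel.pin(2052-12-11)
<== 2052-12-11
==> bin.census()
<== 0
==> measurebox.asunit(-38, week, h)
<== -6384
==> measurebox.asunit(4051, day, s)
<== 350006400
==> datewheel.roll(102)
<== 2053-03-23
==> measurebox.asunit(-6649, day, s)
<== -574473600
==> datewheel.dayname()
<== Sunday
==> datewheel.roll(-328)
<== 2052-04-29
==> bin.labels()
<== []
==> datewheel.pin(2212-04-07)
<== 2212-04-07
==> datewheel.roll(265)
<== 2212-12-28
==> bin.setk(duda, 443)
<== nil
==> datewheel.dayname()
<== Monday
==> measurebox.asunit(72, lb, g)
<== 408233133/12500

Answer: 2052-04-29


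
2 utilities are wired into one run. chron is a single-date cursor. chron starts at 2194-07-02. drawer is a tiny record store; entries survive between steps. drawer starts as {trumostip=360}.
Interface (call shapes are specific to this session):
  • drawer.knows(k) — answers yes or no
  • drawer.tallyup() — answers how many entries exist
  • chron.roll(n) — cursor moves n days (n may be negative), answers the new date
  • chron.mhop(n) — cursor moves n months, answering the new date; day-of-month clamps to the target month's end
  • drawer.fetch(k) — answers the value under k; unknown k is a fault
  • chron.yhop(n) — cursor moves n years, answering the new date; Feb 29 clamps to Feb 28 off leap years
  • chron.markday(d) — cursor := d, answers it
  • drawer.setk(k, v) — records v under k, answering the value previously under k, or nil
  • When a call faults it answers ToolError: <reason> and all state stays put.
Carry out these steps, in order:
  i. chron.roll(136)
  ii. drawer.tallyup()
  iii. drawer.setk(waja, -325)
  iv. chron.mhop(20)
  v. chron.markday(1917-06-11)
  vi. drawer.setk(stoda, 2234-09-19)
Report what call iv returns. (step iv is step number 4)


CALL chron.roll[n: 136]
RET  2194-11-15
CALL drawer.tallyup[]
RET  1
CALL drawer.setk[k: waja; v: -325]
RET  nil
CALL chron.mhop[n: 20]
RET  2196-07-15
CALL chron.markday[d: 1917-06-11]
RET  1917-06-11
CALL drawer.setk[k: stoda; v: 2234-09-19]
RET  nil

Answer: 2196-07-15


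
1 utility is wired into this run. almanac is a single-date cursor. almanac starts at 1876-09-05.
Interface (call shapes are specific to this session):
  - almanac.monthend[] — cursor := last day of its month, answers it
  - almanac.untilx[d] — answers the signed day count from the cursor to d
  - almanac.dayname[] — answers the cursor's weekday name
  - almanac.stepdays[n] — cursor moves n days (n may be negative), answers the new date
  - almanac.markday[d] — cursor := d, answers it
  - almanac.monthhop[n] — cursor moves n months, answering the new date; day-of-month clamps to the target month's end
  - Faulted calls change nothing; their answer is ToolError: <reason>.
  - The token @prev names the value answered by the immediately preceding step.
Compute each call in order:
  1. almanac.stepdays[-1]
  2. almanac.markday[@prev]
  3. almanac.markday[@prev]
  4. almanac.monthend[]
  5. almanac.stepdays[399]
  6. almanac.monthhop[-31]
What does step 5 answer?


Answer: 1877-11-03

Derivation:
Calling almanac.stepdays with n→-1, which returns 1876-09-04.
I invoke almanac.markday with d→@prev, which returns 1876-09-04.
Using almanac.markday with d→@prev, yielding 1876-09-04.
Now I run almanac.monthend(), which returns 1876-09-30.
Then almanac.stepdays with n→399: 1877-11-03.
Using almanac.monthhop with n→-31, yielding 1875-04-03.


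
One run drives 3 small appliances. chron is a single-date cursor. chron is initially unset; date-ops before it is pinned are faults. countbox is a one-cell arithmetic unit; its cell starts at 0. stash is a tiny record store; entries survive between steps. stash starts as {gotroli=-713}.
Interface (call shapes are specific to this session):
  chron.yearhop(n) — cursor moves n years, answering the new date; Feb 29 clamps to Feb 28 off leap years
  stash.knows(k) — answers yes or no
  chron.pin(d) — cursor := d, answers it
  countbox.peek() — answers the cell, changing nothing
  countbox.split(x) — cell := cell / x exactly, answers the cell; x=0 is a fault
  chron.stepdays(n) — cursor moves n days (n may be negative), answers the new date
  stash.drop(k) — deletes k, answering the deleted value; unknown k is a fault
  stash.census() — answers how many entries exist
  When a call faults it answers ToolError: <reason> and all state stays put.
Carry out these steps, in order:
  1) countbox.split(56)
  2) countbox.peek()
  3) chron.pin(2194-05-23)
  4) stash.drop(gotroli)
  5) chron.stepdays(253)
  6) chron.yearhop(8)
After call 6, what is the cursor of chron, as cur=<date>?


·→ countbox.split(x='56')
·← 0
·→ countbox.peek()
·← 0
·→ chron.pin(d='2194-05-23')
·← 2194-05-23
·→ stash.drop(k='gotroli')
·← -713
·→ chron.stepdays(n='253')
·← 2195-01-31
·→ chron.yearhop(n='8')
·← 2203-01-31

Answer: cur=2203-01-31


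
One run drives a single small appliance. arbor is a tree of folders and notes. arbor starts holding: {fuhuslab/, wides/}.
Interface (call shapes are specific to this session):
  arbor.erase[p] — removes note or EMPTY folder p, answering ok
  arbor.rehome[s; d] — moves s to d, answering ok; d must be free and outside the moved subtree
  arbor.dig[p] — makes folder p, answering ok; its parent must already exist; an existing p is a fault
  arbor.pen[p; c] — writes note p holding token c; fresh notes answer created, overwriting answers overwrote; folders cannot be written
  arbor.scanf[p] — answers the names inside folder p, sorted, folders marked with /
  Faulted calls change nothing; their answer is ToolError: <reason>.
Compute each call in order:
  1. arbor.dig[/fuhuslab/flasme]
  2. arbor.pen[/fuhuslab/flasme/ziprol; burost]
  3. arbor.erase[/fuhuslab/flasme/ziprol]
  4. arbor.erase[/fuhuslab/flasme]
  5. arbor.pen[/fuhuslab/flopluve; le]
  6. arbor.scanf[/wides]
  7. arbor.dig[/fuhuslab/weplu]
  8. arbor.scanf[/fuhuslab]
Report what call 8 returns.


Answer: [flopluve, weplu/]

Derivation:
I call dig with p: /fuhuslab/flasme, — result: ok.
I try pen with p: /fuhuslab/flasme/ziprol, c: burost, yielding created.
Calling erase with p: /fuhuslab/flasme/ziprol, and see ok.
Next I call erase with p: /fuhuslab/flasme, giving ok.
Then pen with p: /fuhuslab/flopluve, c: le, giving created.
I invoke scanf with p: /wides, and get [].
Invoking dig with p: /fuhuslab/weplu, and get ok.
I invoke scanf with p: /fuhuslab, — result: [flopluve, weplu/].


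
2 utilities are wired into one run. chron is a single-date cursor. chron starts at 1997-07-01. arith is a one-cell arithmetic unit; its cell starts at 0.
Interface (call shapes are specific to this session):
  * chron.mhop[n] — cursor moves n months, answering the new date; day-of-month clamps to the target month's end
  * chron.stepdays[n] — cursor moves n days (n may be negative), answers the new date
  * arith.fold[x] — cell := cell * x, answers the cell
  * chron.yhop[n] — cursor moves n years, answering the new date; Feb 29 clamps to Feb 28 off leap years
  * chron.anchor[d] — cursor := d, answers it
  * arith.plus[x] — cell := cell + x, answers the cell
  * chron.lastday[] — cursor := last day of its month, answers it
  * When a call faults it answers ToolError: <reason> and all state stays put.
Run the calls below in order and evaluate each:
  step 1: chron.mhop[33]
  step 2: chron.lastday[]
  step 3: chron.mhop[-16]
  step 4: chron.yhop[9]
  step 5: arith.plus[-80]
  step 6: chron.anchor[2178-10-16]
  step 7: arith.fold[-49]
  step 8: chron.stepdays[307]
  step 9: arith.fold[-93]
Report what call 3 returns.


Answer: 1998-12-30

Derivation:
CALL mhop[n='33']
RET  2000-04-01
CALL lastday[]
RET  2000-04-30
CALL mhop[n='-16']
RET  1998-12-30
CALL yhop[n='9']
RET  2007-12-30
CALL plus[x='-80']
RET  -80
CALL anchor[d='2178-10-16']
RET  2178-10-16
CALL fold[x='-49']
RET  3920
CALL stepdays[n='307']
RET  2179-08-19
CALL fold[x='-93']
RET  -364560


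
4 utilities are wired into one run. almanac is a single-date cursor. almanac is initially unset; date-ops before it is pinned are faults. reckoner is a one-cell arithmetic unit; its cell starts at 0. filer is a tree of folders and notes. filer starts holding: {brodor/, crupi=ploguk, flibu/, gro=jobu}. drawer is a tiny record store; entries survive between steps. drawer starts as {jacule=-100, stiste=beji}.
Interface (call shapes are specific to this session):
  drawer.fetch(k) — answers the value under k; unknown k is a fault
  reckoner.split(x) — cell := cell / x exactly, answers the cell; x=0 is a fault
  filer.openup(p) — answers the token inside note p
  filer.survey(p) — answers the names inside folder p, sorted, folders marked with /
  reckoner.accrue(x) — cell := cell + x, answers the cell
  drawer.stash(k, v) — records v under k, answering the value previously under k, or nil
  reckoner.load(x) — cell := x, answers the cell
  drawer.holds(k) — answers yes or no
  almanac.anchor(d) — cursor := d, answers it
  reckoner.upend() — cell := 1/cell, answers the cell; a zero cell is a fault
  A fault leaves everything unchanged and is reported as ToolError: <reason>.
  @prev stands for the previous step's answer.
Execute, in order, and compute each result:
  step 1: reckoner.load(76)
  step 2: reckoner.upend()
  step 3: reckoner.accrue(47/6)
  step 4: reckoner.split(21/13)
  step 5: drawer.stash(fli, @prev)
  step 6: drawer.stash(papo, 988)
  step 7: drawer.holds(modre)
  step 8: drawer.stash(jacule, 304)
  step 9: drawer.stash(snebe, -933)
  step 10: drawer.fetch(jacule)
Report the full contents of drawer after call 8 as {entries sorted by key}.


[in] reckoner.load x: 76
[out] 76
[in] reckoner.upend
[out] 1/76
[in] reckoner.accrue x: 47/6
[out] 1789/228
[in] reckoner.split x: 21/13
[out] 23257/4788
[in] drawer.stash k: fli v: @prev
[out] nil
[in] drawer.stash k: papo v: 988
[out] nil
[in] drawer.holds k: modre
[out] no
[in] drawer.stash k: jacule v: 304
[out] -100
[in] drawer.stash k: snebe v: -933
[out] nil
[in] drawer.fetch k: jacule
[out] 304

Answer: {fli=23257/4788, jacule=304, papo=988, stiste=beji}


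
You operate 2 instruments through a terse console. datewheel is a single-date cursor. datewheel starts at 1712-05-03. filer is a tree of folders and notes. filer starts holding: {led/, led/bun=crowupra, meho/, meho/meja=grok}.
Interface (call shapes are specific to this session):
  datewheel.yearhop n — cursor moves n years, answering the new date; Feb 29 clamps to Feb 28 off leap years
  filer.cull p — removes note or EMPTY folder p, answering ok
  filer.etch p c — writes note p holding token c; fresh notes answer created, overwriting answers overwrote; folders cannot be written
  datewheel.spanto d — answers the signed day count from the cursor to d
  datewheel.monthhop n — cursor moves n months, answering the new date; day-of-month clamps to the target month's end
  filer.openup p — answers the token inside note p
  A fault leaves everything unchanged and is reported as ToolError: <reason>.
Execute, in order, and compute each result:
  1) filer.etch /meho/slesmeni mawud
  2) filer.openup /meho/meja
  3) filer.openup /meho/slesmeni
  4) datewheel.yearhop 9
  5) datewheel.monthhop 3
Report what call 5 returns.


Answer: 1721-08-03

Derivation:
% filer.etch(/meho/slesmeni, mawud) -> created
% filer.openup(/meho/meja) -> grok
% filer.openup(/meho/slesmeni) -> mawud
% datewheel.yearhop(9) -> 1721-05-03
% datewheel.monthhop(3) -> 1721-08-03


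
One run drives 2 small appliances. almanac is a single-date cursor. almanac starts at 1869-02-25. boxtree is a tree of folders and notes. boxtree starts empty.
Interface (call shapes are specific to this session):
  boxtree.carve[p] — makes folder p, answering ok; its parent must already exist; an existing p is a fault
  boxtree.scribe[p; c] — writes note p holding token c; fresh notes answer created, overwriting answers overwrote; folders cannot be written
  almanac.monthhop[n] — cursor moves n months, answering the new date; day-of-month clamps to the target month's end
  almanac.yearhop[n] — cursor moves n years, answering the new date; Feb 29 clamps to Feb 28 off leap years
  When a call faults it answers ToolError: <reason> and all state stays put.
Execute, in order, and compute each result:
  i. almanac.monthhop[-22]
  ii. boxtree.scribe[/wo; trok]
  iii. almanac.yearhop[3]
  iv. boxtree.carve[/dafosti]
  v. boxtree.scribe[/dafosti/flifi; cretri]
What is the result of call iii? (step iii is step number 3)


Act: almanac.monthhop[n→-22]
Obs: 1867-04-25
Act: boxtree.scribe[p→/wo; c→trok]
Obs: created
Act: almanac.yearhop[n→3]
Obs: 1870-04-25
Act: boxtree.carve[p→/dafosti]
Obs: ok
Act: boxtree.scribe[p→/dafosti/flifi; c→cretri]
Obs: created

Answer: 1870-04-25


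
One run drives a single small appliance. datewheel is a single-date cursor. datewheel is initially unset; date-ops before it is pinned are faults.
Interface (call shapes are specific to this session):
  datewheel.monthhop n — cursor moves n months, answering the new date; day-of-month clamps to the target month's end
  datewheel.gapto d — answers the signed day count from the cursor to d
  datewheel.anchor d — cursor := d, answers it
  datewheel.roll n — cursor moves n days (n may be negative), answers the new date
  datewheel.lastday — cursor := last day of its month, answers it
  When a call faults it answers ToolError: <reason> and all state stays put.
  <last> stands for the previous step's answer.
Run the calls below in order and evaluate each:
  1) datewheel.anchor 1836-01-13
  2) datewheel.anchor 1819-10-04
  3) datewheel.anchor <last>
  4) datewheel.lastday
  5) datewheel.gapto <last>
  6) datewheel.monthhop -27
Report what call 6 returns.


Using datewheel.anchor with d='1836-01-13', → 1836-01-13.
Using datewheel.anchor with d='1819-10-04', which returns 1819-10-04.
I try datewheel.anchor with d='<last>': 1819-10-04.
Then datewheel.lastday, and see 1819-10-31.
I run datewheel.gapto with d='<last>', giving 0.
I call datewheel.monthhop with n='-27', and get 1817-07-31.

Answer: 1817-07-31


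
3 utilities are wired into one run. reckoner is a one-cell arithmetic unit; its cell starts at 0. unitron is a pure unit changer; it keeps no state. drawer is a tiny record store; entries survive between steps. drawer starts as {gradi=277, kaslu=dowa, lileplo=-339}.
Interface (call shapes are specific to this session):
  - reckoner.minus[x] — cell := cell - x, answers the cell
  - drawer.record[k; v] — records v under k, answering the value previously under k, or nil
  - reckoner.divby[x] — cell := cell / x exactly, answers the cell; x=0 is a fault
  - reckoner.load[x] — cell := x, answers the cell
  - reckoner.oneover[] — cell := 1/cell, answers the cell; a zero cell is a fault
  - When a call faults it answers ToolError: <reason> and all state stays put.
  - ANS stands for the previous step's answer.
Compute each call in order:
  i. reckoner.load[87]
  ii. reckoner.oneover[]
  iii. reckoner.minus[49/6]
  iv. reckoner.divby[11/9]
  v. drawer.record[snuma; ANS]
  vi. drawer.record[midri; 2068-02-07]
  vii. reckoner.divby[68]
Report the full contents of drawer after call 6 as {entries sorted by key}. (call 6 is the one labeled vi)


Answer: {gradi=277, kaslu=dowa, lileplo=-339, midri=2068-02-07, snuma=-387/58}

Derivation:
# reckoner.load(x→87) -> 87
# reckoner.oneover() -> 1/87
# reckoner.minus(x→49/6) -> -473/58
# reckoner.divby(x→11/9) -> -387/58
# drawer.record(k→snuma, v→ANS) -> nil
# drawer.record(k→midri, v→2068-02-07) -> nil
# reckoner.divby(x→68) -> -387/3944


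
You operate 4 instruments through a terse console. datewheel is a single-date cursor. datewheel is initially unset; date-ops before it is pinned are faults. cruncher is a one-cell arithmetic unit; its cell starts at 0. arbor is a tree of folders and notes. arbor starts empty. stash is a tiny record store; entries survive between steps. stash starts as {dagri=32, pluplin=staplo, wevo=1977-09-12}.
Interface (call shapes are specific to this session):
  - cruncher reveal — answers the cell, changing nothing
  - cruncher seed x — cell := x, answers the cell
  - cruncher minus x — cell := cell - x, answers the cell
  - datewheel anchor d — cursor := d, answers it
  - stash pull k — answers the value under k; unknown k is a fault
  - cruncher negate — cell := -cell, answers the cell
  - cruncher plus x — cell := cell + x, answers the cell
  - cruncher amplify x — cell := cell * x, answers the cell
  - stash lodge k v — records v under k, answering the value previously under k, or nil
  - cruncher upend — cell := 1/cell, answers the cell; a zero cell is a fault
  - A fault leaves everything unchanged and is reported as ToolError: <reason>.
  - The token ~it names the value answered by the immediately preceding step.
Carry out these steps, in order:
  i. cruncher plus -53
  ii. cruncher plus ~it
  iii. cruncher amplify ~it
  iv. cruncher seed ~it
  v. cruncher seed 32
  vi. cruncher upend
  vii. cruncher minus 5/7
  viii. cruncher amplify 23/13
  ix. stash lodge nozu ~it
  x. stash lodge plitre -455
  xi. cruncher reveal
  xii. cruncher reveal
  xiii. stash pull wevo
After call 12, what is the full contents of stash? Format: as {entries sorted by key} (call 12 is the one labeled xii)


! 1. cruncher plus(-53) == -53
! 2. cruncher plus(~it) == -106
! 3. cruncher amplify(~it) == 11236
! 4. cruncher seed(~it) == 11236
! 5. cruncher seed(32) == 32
! 6. cruncher upend() == 1/32
! 7. cruncher minus(5/7) == -153/224
! 8. cruncher amplify(23/13) == -3519/2912
! 9. stash lodge(nozu, ~it) == nil
! 10. stash lodge(plitre, -455) == nil
! 11. cruncher reveal() == -3519/2912
! 12. cruncher reveal() == -3519/2912
! 13. stash pull(wevo) == 1977-09-12

Answer: {dagri=32, nozu=-3519/2912, plitre=-455, pluplin=staplo, wevo=1977-09-12}


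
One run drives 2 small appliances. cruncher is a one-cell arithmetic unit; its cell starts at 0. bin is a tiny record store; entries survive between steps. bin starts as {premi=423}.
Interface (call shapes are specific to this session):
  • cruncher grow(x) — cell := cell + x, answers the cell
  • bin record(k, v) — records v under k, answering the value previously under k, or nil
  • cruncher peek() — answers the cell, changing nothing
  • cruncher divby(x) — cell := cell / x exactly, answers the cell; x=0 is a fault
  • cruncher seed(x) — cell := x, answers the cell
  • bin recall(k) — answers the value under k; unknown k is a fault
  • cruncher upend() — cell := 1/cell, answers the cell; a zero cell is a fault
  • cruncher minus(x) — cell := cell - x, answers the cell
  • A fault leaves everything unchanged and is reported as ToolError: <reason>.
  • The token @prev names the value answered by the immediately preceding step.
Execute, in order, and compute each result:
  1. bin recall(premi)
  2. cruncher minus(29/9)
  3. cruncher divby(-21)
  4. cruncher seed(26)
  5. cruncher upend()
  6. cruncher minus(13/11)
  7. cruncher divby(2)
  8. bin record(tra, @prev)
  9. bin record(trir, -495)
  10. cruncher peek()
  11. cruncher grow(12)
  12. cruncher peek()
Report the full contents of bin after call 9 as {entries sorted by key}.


Answer: {premi=423, tra=-327/572, trir=-495}

Derivation:
> bin recall k=premi
:: 423
> cruncher minus x=29/9
:: -29/9
> cruncher divby x=-21
:: 29/189
> cruncher seed x=26
:: 26
> cruncher upend
:: 1/26
> cruncher minus x=13/11
:: -327/286
> cruncher divby x=2
:: -327/572
> bin record k=tra v=@prev
:: nil
> bin record k=trir v=-495
:: nil
> cruncher peek
:: -327/572
> cruncher grow x=12
:: 6537/572
> cruncher peek
:: 6537/572


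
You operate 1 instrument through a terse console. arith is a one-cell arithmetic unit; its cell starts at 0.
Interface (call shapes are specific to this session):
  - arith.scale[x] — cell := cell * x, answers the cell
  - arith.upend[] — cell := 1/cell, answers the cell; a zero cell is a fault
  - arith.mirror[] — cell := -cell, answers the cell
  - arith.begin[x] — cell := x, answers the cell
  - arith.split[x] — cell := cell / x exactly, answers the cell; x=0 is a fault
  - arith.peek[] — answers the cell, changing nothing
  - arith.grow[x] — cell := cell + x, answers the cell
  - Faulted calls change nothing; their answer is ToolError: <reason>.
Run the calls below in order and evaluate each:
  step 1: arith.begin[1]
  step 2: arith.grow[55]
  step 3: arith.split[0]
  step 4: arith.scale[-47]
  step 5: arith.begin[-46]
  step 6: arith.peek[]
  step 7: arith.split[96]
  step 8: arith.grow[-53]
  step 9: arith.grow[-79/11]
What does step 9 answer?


Answer: -32029/528

Derivation:
-- 1. arith.begin(x=1) == 1
-- 2. arith.grow(x=55) == 56
-- 3. arith.split(x=0) == ToolError: division by zero
-- 4. arith.scale(x=-47) == -2632
-- 5. arith.begin(x=-46) == -46
-- 6. arith.peek() == -46
-- 7. arith.split(x=96) == -23/48
-- 8. arith.grow(x=-53) == -2567/48
-- 9. arith.grow(x=-79/11) == -32029/528


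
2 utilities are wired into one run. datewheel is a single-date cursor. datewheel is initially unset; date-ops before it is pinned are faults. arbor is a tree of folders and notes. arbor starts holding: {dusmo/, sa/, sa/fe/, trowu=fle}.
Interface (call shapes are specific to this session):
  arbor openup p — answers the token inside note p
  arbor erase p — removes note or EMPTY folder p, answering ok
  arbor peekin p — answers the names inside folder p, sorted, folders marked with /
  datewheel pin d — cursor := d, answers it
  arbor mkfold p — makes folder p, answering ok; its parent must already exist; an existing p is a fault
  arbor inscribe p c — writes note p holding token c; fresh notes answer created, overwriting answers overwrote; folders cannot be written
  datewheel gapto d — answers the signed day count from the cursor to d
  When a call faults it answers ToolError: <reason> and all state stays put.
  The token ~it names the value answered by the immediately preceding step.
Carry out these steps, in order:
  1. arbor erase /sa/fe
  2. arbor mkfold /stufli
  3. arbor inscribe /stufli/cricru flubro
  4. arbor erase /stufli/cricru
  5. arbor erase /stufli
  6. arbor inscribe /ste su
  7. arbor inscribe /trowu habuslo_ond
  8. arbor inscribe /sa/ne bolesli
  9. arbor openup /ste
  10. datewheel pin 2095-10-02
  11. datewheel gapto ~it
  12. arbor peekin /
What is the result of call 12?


Next I call arbor erase on /sa/fe, yielding ok.
Then arbor mkfold on /stufli, and see ok.
Calling arbor inscribe on /stufli/cricru, flubro: created.
I run arbor erase on /stufli/cricru, giving ok.
Next I call arbor erase on /stufli, and observe ok.
I run arbor inscribe on /ste, su, yielding created.
Next I call arbor inscribe on /trowu, habuslo_ond, → overwrote.
Calling arbor inscribe on /sa/ne, bolesli: created.
Then arbor openup on /ste, giving su.
Then datewheel pin on 2095-10-02, which returns 2095-10-02.
I call datewheel gapto on ~it: 0.
Now I run arbor peekin on /, → [dusmo/, sa/, ste, trowu].

Answer: [dusmo/, sa/, ste, trowu]


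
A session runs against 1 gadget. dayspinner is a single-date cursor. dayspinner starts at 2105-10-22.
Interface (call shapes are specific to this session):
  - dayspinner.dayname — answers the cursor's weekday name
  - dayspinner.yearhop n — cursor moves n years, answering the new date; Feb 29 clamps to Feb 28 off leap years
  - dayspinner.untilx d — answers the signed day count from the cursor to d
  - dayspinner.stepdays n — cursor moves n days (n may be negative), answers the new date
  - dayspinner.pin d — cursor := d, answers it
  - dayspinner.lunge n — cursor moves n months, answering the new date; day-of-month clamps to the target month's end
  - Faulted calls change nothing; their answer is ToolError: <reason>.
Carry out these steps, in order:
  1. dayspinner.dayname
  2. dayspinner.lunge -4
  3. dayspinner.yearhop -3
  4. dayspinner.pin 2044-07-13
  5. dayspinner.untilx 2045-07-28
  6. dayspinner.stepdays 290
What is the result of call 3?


Answer: 2102-06-22

Derivation:
·→ dayspinner.dayname()
·← Thursday
·→ dayspinner.lunge(n=-4)
·← 2105-06-22
·→ dayspinner.yearhop(n=-3)
·← 2102-06-22
·→ dayspinner.pin(d=2044-07-13)
·← 2044-07-13
·→ dayspinner.untilx(d=2045-07-28)
·← 380
·→ dayspinner.stepdays(n=290)
·← 2045-04-29


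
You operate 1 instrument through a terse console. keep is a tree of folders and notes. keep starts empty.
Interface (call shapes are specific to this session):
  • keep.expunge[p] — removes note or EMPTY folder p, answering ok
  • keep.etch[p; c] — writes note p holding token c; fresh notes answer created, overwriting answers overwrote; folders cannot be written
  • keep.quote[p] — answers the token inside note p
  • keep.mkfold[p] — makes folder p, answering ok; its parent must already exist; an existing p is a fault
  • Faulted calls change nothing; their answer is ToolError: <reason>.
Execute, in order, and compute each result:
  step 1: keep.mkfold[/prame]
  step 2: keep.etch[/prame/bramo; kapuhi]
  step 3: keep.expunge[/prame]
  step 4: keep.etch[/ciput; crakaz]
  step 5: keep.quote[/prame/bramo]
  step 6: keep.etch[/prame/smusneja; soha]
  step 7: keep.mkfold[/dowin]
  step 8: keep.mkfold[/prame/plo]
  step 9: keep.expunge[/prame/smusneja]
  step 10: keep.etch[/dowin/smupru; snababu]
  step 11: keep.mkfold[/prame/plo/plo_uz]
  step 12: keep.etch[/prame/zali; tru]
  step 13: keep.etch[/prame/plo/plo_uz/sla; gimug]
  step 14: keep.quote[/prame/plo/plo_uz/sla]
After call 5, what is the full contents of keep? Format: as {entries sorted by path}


Answer: {ciput=crakaz, prame/, prame/bramo=kapuhi}

Derivation:
% keep.mkfold p='/prame'
[out] ok
% keep.etch p='/prame/bramo' c='kapuhi'
[out] created
% keep.expunge p='/prame'
[out] ToolError: not empty
% keep.etch p='/ciput' c='crakaz'
[out] created
% keep.quote p='/prame/bramo'
[out] kapuhi
% keep.etch p='/prame/smusneja' c='soha'
[out] created
% keep.mkfold p='/dowin'
[out] ok
% keep.mkfold p='/prame/plo'
[out] ok
% keep.expunge p='/prame/smusneja'
[out] ok
% keep.etch p='/dowin/smupru' c='snababu'
[out] created
% keep.mkfold p='/prame/plo/plo_uz'
[out] ok
% keep.etch p='/prame/zali' c='tru'
[out] created
% keep.etch p='/prame/plo/plo_uz/sla' c='gimug'
[out] created
% keep.quote p='/prame/plo/plo_uz/sla'
[out] gimug


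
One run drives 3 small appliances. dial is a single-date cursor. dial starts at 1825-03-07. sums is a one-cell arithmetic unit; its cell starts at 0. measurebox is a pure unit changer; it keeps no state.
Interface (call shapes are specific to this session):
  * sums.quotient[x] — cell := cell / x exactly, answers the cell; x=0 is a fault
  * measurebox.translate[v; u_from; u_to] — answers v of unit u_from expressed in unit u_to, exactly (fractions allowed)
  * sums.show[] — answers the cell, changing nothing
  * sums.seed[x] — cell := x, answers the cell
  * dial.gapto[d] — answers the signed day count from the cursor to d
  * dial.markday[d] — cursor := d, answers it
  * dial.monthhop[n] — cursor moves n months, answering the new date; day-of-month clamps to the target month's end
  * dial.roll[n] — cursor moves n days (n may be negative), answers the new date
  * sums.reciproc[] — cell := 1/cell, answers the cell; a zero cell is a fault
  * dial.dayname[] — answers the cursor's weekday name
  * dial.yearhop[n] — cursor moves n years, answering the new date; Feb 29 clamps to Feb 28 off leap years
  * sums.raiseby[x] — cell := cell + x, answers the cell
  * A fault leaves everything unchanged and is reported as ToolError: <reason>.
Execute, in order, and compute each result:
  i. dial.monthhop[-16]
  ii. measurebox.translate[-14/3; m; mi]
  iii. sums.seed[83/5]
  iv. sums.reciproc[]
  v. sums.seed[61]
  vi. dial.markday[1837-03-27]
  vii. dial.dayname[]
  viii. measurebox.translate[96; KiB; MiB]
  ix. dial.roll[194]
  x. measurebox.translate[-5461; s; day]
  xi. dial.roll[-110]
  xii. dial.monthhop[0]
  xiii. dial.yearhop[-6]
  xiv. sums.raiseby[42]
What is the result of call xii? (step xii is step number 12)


Answer: 1837-06-19

Derivation:
;; 1. monthhop(-16) -> 1823-11-07
;; 2. translate(-14/3, m, mi) -> -875/301752
;; 3. seed(83/5) -> 83/5
;; 4. reciproc() -> 5/83
;; 5. seed(61) -> 61
;; 6. markday(1837-03-27) -> 1837-03-27
;; 7. dayname() -> Monday
;; 8. translate(96, KiB, MiB) -> 3/32
;; 9. roll(194) -> 1837-10-07
;; 10. translate(-5461, s, day) -> -5461/86400
;; 11. roll(-110) -> 1837-06-19
;; 12. monthhop(0) -> 1837-06-19
;; 13. yearhop(-6) -> 1831-06-19
;; 14. raiseby(42) -> 103


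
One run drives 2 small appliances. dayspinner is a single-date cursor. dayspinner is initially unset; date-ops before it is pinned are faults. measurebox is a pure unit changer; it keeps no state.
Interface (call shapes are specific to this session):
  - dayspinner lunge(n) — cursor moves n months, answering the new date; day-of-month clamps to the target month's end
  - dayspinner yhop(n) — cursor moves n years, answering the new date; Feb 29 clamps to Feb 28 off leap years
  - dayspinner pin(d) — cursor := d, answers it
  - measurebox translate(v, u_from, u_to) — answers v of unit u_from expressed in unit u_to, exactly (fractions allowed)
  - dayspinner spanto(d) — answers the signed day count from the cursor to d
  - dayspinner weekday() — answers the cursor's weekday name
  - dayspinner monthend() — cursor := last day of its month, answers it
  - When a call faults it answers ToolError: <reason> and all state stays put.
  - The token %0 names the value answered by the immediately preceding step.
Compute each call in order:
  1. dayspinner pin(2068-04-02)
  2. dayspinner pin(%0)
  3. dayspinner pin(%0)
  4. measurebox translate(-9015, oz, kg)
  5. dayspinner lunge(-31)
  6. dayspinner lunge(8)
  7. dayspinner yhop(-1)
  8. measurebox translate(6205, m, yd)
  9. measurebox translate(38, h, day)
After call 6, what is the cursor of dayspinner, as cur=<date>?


Answer: cur=2066-05-02

Derivation:
I run dayspinner pin using d=2068-04-02, — result: 2068-04-02.
I call dayspinner pin using d=%0, yielding 2068-04-02.
I invoke dayspinner pin using d=%0: 2068-04-02.
I try measurebox translate using v=-9015, u_from=oz, u_to=kg, giving -81782704311/320000000.
I invoke dayspinner lunge using n=-31, — result: 2065-09-02.
Calling dayspinner lunge using n=8, — result: 2066-05-02.
I try dayspinner yhop using n=-1: 2065-05-02.
Using measurebox translate using v=6205, u_from=m, u_to=yd, and get 7756250/1143.
I try measurebox translate using v=38, u_from=h, u_to=day, yielding 19/12.


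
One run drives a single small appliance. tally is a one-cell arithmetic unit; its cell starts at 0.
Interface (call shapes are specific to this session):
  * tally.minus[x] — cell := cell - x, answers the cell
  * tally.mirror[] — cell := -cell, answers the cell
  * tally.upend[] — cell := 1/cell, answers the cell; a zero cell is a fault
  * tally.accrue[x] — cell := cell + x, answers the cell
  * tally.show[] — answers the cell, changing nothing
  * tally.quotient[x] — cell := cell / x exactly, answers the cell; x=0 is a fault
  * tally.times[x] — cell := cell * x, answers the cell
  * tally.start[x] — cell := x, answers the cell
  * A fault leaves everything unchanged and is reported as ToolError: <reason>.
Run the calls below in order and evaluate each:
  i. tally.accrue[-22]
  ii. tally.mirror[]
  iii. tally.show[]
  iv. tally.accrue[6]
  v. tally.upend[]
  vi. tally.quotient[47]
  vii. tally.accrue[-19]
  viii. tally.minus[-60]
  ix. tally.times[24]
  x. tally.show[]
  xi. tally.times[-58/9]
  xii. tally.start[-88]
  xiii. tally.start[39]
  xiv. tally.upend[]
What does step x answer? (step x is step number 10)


I invoke tally.accrue with x='-22', → -22.
I use tally.mirror(), which returns 22.
Invoking tally.show, and observe 22.
Using tally.accrue with x='6': 28.
Next I call tally.upend(), and observe 1/28.
Now I run tally.quotient with x='47', → 1/1316.
Using tally.accrue with x='-19', giving -25003/1316.
Then tally.minus with x='-60', and see 53957/1316.
I use tally.times with x='24', — result: 323742/329.
I run tally.show, → 323742/329.
Then tally.times with x='-58/9', giving -6259012/987.
Next I call tally.start with x='-88', yielding -88.
I use tally.start with x='39', giving 39.
Invoking tally.upend, which returns 1/39.

Answer: 323742/329


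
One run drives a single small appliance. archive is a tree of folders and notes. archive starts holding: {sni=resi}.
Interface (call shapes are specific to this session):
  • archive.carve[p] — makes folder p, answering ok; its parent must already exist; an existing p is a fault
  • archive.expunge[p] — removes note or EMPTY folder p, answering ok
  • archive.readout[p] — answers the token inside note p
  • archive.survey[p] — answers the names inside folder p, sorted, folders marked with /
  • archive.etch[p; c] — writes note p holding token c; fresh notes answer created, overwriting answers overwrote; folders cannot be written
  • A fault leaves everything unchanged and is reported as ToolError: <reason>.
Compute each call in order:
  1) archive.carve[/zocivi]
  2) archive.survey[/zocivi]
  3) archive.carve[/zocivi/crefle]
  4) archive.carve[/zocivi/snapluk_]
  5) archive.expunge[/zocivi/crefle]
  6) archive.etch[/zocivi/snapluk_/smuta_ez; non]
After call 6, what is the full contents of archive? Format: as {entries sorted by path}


Answer: {sni=resi, zocivi/, zocivi/snapluk_/, zocivi/snapluk_/smuta_ez=non}

Derivation:
>>> carve p: /zocivi
= ok
>>> survey p: /zocivi
= []
>>> carve p: /zocivi/crefle
= ok
>>> carve p: /zocivi/snapluk_
= ok
>>> expunge p: /zocivi/crefle
= ok
>>> etch p: /zocivi/snapluk_/smuta_ez c: non
= created
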